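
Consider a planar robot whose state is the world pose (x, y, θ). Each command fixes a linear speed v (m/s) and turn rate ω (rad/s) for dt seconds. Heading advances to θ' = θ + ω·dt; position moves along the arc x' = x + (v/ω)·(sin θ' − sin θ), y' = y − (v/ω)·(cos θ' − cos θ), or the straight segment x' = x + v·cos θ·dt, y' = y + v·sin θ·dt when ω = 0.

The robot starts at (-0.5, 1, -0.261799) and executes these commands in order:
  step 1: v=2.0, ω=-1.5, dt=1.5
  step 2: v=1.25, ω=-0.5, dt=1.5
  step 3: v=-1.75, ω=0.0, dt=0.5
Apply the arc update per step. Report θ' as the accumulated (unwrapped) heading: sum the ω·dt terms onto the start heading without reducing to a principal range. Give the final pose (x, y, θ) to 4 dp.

(-0.9633, -1.9319, -3.2618)

step 1: θ'=-2.5118 (R=-1.3333) → pose (-0.0598, -1.3654, -2.5118)
step 2: θ'=-3.2618 (R=-2.5000) → pose (-1.8320, -1.8270, -3.2618)
step 3: θ'=-3.2618 (straight) → pose (-0.9633, -1.9319, -3.2618)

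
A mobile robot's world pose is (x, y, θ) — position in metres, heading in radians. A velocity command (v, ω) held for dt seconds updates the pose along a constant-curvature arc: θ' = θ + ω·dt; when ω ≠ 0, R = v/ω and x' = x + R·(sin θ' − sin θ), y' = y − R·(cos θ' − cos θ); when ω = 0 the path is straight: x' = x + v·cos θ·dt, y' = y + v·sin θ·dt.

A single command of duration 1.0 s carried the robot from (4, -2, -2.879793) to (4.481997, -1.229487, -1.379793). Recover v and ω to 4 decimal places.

Δθ = -1.379793 − -2.879793 = 1.500000
ω = Δθ/dt = 1.500000/1.0 = 1.5000
R = −Δy/(cos θ' − cos θ) = -0.6667
v = R·ω = -0.6667·1.5000 = -1.0000

v = -1.0000, ω = 1.5000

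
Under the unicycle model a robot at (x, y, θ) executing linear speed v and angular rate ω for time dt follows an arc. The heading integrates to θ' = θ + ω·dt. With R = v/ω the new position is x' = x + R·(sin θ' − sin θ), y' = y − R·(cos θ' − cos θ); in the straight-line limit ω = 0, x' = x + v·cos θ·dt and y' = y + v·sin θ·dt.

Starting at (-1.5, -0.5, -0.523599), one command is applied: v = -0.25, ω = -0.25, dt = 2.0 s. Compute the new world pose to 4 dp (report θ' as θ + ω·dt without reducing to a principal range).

θ' = -0.5236 + -0.25·2.0 = -1.0236
R = v/ω = -0.25/-0.25 = 1.0000
x' = -1.5 + 1.0000·(sin -1.0236 − sin -0.5236) = -1.8540
y' = -0.5 − 1.0000·(cos -1.0236 − cos -0.5236) = -0.1543

(-1.8540, -0.1543, -1.0236)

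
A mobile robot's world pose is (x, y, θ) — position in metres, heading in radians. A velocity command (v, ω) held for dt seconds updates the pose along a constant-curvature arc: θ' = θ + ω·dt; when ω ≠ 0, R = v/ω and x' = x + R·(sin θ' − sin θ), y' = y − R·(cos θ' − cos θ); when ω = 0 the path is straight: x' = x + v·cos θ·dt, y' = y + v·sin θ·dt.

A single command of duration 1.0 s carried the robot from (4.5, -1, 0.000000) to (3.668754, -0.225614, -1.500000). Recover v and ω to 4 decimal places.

v = -1.2500, ω = -1.5000

Δθ = -1.500000 − 0.000000 = -1.500000
ω = Δθ/dt = -1.500000/1.0 = -1.5000
R = Δx/(sin θ' − sin θ) = 0.8333
v = R·ω = 0.8333·-1.5000 = -1.2500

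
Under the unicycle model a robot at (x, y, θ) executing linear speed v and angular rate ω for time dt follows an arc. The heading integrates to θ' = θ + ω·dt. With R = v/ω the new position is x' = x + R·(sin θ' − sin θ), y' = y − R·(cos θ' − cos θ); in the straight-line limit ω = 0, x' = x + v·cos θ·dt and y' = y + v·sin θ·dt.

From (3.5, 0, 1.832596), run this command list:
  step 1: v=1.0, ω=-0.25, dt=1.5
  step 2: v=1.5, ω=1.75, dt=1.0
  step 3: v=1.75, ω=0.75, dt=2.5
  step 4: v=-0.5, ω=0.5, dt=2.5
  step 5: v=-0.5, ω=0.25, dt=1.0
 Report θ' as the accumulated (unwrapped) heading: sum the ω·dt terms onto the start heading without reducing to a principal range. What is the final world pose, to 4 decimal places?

(-1.0130, -0.1828, 6.5826)

step 1: θ'=1.4576 (R=-4.0000) → pose (3.3893, 1.4871, 1.4576)
step 2: θ'=3.2076 (R=0.8571) → pose (2.4811, 2.4392, 3.2076)
step 3: θ'=5.0826 (R=2.3333) → pose (0.4598, -0.7333, 5.0826)
step 4: θ'=6.3326 (R=-1.0000) → pose (-0.5219, -0.0963, 6.3326)
step 5: θ'=6.5826 (R=-2.0000) → pose (-1.0130, -0.1828, 6.5826)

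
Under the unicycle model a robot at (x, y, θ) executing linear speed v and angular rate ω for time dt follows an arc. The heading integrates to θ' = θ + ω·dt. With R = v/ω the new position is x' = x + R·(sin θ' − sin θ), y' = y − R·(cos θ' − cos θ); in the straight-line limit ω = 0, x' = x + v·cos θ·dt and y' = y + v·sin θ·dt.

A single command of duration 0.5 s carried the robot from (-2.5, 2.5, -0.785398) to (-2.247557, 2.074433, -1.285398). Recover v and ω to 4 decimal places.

Δθ = -1.285398 − -0.785398 = -0.500000
ω = Δθ/dt = -0.500000/0.5 = -1.0000
R = −Δy/(cos θ' − cos θ) = -1.0000
v = R·ω = -1.0000·-1.0000 = 1.0000

v = 1.0000, ω = -1.0000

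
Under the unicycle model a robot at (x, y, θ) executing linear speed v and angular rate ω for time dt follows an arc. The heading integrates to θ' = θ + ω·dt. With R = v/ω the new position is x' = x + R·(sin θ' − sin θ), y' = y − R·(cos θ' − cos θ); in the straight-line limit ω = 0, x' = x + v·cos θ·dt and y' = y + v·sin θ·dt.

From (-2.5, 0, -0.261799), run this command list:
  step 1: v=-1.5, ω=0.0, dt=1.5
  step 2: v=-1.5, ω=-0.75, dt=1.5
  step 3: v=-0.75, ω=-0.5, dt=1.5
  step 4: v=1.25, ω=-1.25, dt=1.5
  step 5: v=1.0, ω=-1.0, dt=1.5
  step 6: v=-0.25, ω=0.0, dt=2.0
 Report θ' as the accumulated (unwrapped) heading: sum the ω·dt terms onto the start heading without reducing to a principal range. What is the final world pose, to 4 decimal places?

(-7.8130, 4.1317, -5.5118)

step 1: θ'=-0.2618 (straight) → pose (-4.6733, 0.5823, -0.2618)
step 2: θ'=-1.3868 (R=2.0000) → pose (-6.1219, 2.1483, -1.3868)
step 3: θ'=-2.1368 (R=1.5000) → pose (-5.9133, 3.2271, -2.1368)
step 4: θ'=-4.0118 (R=-1.0000) → pose (-7.5218, 3.1187, -4.0118)
step 5: θ'=-5.5118 (R=-1.0000) → pose (-7.4545, 4.4803, -5.5118)
step 6: θ'=-5.5118 (straight) → pose (-7.8130, 4.1317, -5.5118)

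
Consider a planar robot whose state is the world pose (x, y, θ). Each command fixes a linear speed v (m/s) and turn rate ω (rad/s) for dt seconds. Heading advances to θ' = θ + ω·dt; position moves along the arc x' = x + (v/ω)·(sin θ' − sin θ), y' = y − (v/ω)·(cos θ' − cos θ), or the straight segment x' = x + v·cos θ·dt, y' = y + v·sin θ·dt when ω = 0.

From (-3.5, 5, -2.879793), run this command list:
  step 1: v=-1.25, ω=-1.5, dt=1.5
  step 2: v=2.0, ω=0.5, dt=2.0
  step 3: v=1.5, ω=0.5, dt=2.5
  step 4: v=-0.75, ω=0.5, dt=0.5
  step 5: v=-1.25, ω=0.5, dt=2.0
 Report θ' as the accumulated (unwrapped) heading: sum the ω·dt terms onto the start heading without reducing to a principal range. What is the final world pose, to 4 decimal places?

step 1: θ'=-5.1298 (R=0.8333) → pose (-2.5225, 3.8572, -5.1298)
step 2: θ'=-4.1298 (R=4.0000) → pose (-2.8390, 7.6796, -4.1298)
step 3: θ'=-2.8798 (R=3.0000) → pose (-6.1205, 8.9268, -2.8798)
step 4: θ'=-2.6298 (R=-1.5000) → pose (-5.7741, 9.0679, -2.6298)
step 5: θ'=-1.6298 (R=-2.5000) → pose (-4.5029, 11.1001, -1.6298)

(-4.5029, 11.1001, -1.6298)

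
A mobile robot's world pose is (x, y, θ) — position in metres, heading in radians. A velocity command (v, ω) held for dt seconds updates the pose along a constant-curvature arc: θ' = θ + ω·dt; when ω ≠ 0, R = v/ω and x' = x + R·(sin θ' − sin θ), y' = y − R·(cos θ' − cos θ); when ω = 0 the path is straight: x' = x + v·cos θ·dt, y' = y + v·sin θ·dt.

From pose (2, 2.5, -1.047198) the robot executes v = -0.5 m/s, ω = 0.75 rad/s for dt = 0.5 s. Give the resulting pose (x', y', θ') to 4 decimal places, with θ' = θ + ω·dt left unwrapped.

θ' = -1.0472 + 0.75·0.5 = -0.6722
R = v/ω = -0.5/0.75 = -0.6667
x' = 2 + -0.6667·(sin -0.6722 − sin -1.0472) = 1.8378
y' = 2.5 − -0.6667·(cos -0.6722 − cos -1.0472) = 2.6883

(1.8378, 2.6883, -0.6722)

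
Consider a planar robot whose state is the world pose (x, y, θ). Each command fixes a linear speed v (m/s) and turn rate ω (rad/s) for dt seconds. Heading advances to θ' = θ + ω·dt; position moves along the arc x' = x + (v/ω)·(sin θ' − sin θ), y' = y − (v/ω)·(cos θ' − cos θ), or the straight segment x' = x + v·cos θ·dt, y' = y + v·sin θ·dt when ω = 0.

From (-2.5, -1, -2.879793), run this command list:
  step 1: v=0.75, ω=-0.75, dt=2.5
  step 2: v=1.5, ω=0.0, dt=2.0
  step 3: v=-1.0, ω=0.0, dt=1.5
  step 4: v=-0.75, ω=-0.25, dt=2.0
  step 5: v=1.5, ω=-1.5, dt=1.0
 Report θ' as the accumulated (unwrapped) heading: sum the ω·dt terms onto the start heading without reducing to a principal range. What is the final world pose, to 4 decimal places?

step 1: θ'=-4.7548 (R=-1.0000) → pose (-3.7579, 0.0083, -4.7548)
step 2: θ'=-4.7548 (straight) → pose (-3.6307, 3.0056, -4.7548)
step 3: θ'=-4.7548 (straight) → pose (-3.6943, 1.5070, -4.7548)
step 4: θ'=-5.2548 (R=3.0000) → pose (-4.1222, 0.0856, -5.2548)
step 5: θ'=-6.7548 (R=-1.0000) → pose (-2.8114, 0.4602, -6.7548)

(-2.8114, 0.4602, -6.7548)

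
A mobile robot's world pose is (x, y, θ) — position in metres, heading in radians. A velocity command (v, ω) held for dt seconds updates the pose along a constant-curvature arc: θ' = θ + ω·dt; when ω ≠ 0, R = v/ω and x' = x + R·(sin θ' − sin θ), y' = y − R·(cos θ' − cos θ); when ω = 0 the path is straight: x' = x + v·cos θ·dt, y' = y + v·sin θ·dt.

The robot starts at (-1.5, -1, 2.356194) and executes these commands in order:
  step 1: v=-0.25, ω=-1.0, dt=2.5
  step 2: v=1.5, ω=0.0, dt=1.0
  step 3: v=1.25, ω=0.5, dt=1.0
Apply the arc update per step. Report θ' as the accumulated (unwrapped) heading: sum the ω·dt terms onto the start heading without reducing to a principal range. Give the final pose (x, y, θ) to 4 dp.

step 1: θ'=-0.1438 (R=0.2500) → pose (-1.7126, -1.4242, -0.1438)
step 2: θ'=-0.1438 (straight) → pose (-0.2281, -1.6392, -0.1438)
step 3: θ'=0.3562 (R=2.5000) → pose (1.0020, -1.5080, 0.3562)

(1.0020, -1.5080, 0.3562)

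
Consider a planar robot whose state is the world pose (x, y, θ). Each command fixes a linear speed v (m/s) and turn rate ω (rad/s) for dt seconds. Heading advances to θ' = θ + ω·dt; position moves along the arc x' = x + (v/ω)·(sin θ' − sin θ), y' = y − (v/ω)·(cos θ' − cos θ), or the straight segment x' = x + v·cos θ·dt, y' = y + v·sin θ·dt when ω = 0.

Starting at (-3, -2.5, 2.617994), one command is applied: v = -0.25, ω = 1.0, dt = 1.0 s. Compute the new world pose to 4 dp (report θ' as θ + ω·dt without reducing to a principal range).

(-2.7604, -2.5057, 3.6180)

θ' = 2.6180 + 1.0·1.0 = 3.6180
R = v/ω = -0.25/1.0 = -0.2500
x' = -3 + -0.2500·(sin 3.6180 − sin 2.6180) = -2.7604
y' = -2.5 − -0.2500·(cos 3.6180 − cos 2.6180) = -2.5057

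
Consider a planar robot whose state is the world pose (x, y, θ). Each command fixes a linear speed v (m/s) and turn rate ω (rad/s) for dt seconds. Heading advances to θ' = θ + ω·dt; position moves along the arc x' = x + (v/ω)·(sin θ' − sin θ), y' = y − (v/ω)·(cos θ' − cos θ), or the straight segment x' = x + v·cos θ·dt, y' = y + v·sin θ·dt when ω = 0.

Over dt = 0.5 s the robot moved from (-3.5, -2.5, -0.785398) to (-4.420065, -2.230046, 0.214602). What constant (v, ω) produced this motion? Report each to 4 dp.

Δθ = 0.214602 − -0.785398 = 1.000000
ω = Δθ/dt = 1.000000/0.5 = 2.0000
R = Δx/(sin θ' − sin θ) = -1.0000
v = R·ω = -1.0000·2.0000 = -2.0000

v = -2.0000, ω = 2.0000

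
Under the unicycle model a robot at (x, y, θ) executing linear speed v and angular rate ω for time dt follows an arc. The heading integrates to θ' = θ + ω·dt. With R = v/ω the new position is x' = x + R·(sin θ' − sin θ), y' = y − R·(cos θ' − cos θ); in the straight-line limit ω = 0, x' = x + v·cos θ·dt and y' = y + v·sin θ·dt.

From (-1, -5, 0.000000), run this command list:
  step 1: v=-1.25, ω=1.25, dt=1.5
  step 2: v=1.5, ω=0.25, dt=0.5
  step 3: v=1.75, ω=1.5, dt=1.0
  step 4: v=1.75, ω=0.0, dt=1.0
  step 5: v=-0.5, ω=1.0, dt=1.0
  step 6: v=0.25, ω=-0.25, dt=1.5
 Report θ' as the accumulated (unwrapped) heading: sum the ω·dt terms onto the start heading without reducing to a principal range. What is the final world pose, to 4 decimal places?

(-5.1635, -5.5873, 4.1250)

step 1: θ'=1.8750 (R=-1.0000) → pose (-1.9541, -6.2995, 1.8750)
step 2: θ'=2.0000 (R=6.0000) → pose (-2.2228, -5.5999, 2.0000)
step 3: θ'=3.5000 (R=1.1667) → pose (-3.6929, -4.9928, 3.5000)
step 4: θ'=3.5000 (straight) → pose (-5.3317, -5.6067, 3.5000)
step 5: θ'=4.5000 (R=-0.5000) → pose (-5.0183, -5.2439, 4.5000)
step 6: θ'=4.1250 (R=-1.0000) → pose (-5.1635, -5.5873, 4.1250)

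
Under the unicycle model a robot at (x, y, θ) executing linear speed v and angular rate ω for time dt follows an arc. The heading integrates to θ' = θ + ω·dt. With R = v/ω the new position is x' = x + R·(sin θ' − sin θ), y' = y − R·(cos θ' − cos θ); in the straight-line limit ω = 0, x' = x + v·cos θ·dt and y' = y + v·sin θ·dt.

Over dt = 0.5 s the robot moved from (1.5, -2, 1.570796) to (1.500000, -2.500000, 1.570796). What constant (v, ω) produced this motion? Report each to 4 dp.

Δθ = 1.570796 − 1.570796 = 0.000000
ω = Δθ/dt = 0.000000/0.5 = 0.0000
ω = 0 → v = (Δx·cos θ + Δy·sin θ)/dt = -1.0000

v = -1.0000, ω = 0.0000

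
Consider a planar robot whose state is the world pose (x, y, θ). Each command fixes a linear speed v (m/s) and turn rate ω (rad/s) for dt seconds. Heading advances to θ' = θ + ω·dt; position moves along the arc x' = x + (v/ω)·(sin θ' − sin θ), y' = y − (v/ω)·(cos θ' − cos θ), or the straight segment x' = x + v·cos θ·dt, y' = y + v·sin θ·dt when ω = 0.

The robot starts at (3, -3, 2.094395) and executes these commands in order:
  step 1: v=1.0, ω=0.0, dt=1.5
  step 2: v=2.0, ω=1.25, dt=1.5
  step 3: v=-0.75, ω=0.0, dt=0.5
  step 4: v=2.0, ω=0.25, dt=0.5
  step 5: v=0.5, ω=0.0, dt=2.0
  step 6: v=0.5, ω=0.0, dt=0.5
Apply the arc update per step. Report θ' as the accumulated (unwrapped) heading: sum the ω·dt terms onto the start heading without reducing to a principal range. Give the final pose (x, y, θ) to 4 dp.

(-1.4133, -2.9380, 4.0944)

step 1: θ'=2.0944 (straight) → pose (2.2500, -1.7010, 2.0944)
step 2: θ'=3.9694 (R=1.6000) → pose (-0.3140, -1.4186, 3.9694)
step 3: θ'=3.9694 (straight) → pose (-0.0603, -1.1424, 3.9694)
step 4: θ'=4.0944 (R=8.0000) → pose (-0.6890, -1.9192, 4.0944)
step 5: θ'=4.0944 (straight) → pose (-1.2684, -2.7342, 4.0944)
step 6: θ'=4.0944 (straight) → pose (-1.4133, -2.9380, 4.0944)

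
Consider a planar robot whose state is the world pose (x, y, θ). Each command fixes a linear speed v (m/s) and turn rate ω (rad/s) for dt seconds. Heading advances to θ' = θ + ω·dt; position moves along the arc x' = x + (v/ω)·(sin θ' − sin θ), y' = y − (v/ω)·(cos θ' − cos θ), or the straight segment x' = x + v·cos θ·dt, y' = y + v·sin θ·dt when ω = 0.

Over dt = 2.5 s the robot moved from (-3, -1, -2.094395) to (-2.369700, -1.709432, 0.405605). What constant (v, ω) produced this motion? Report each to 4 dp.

v = 0.5000, ω = 1.0000

Δθ = 0.405605 − -2.094395 = 2.500000
ω = Δθ/dt = 2.500000/2.5 = 1.0000
R = −Δy/(cos θ' − cos θ) = 0.5000
v = R·ω = 0.5000·1.0000 = 0.5000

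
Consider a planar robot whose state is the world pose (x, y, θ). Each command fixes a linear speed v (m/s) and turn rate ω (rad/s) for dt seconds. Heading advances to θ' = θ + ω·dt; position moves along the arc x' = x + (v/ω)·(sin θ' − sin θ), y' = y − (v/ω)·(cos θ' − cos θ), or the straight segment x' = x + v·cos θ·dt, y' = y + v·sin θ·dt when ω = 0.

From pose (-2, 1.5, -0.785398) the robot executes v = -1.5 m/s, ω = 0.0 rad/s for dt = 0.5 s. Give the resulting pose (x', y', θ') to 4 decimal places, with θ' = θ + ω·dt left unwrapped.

(-2.5303, 2.0303, -0.7854)

θ' = -0.7854 + 0.0·0.5 = -0.7854
ω = 0 → straight: x' = -2 + -1.5·cos(-0.7854)·0.5 = -2.5303
y' = 1.5 + -1.5·sin(-0.7854)·0.5 = 2.0303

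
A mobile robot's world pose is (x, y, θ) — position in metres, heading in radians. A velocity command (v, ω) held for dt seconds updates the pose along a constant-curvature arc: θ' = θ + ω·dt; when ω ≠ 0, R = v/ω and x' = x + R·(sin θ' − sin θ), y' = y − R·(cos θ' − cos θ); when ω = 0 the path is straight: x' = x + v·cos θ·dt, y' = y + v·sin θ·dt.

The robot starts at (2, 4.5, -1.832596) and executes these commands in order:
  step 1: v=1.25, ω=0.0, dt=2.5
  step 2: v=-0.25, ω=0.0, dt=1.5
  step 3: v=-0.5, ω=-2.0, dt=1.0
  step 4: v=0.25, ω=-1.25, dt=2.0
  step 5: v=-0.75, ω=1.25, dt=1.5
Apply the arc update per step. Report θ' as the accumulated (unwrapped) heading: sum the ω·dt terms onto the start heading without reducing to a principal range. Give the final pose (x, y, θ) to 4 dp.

step 1: θ'=-1.8326 (straight) → pose (1.1912, 1.4815, -1.8326)
step 2: θ'=-1.8326 (straight) → pose (1.2882, 1.8437, -1.8326)
step 3: θ'=-3.8326 (R=0.2500) → pose (1.6891, 1.9717, -3.8326)
step 4: θ'=-6.3326 (R=-0.2000) → pose (1.8264, 2.3255, -6.3326)
step 5: θ'=-4.4576 (R=-0.6000) → pose (1.2161, 1.5750, -4.4576)

(1.2161, 1.5750, -4.4576)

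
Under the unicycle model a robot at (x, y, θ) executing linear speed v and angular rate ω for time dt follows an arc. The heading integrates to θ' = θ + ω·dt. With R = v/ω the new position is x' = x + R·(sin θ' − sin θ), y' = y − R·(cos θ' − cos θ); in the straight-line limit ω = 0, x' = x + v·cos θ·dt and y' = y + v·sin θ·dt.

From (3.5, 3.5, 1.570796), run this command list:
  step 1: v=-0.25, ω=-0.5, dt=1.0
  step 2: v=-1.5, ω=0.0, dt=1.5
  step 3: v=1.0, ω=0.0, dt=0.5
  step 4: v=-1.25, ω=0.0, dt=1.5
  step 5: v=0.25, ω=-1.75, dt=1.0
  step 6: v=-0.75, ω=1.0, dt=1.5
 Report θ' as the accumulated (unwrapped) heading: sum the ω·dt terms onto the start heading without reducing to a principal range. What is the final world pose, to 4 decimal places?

step 1: θ'=1.0708 (R=0.5000) → pose (3.4388, 3.2603, 1.0708)
step 2: θ'=1.0708 (straight) → pose (2.3601, 1.2857, 1.0708)
step 3: θ'=1.0708 (straight) → pose (2.5998, 1.7245, 1.0708)
step 4: θ'=1.0708 (straight) → pose (1.7009, 0.0791, 1.0708)
step 5: θ'=-0.6792 (R=-0.1429) → pose (1.9160, 0.1217, -0.6792)
step 6: θ'=0.8208 (R=-0.7500) → pose (0.8961, 0.0494, 0.8208)

(0.8961, 0.0494, 0.8208)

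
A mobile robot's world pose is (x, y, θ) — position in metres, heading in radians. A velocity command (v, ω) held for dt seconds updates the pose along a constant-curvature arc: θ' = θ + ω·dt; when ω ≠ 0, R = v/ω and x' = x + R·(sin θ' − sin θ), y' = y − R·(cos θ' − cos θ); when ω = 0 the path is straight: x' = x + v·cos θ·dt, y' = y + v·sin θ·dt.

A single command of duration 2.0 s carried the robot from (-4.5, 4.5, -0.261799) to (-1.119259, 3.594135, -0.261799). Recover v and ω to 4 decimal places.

Δθ = -0.261799 − -0.261799 = 0.000000
ω = Δθ/dt = 0.000000/2.0 = 0.0000
ω = 0 → v = (Δx·cos θ + Δy·sin θ)/dt = 1.7500

v = 1.7500, ω = 0.0000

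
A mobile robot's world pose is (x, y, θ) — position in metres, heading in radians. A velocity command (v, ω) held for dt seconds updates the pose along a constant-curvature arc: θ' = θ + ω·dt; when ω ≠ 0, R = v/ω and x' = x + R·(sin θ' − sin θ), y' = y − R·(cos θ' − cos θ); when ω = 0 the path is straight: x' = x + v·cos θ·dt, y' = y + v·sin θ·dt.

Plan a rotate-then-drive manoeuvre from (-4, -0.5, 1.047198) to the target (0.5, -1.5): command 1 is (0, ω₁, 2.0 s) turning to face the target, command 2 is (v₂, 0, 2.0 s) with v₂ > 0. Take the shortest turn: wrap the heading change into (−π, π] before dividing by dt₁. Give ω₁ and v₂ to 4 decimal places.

heading to target = atan2(-1.5−-0.5, 0.5−-4) = -0.2187
Δθ = wrap(-0.2187 − 1.0472) = -1.2659; ω₁ = Δθ/dt₁ = -0.6329
distance = √((0.5−-4)² + (-1.5−-0.5)²) = 4.6098; v₂ = distance/dt₂ = 2.3049

ω₁ = -0.6329, v₂ = 2.3049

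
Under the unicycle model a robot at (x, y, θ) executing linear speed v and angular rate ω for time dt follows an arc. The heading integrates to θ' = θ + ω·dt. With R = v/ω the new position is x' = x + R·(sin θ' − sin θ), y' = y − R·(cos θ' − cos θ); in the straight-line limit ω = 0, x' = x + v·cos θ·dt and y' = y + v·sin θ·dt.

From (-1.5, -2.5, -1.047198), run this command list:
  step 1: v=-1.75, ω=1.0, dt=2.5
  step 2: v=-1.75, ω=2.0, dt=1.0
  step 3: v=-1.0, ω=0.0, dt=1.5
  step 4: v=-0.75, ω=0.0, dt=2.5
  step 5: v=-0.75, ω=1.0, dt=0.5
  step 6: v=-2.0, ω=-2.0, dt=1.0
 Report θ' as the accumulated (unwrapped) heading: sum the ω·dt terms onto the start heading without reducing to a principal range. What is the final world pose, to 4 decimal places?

step 1: θ'=1.4528 (R=-1.7500) → pose (-4.7534, -3.1690, 1.4528)
step 2: θ'=3.4528 (R=-0.8750) → pose (-3.6165, -4.1050, 3.4528)
step 3: θ'=3.4528 (straight) → pose (-2.1886, -3.6456, 3.4528)
step 4: θ'=3.4528 (straight) → pose (-0.4036, -3.0715, 3.4528)
step 5: θ'=3.9528 (R=-0.7500) → pose (-0.0895, -2.8740, 3.9528)
step 6: θ'=1.9528 (R=1.0000) → pose (1.5636, -3.1898, 1.9528)

(1.5636, -3.1898, 1.9528)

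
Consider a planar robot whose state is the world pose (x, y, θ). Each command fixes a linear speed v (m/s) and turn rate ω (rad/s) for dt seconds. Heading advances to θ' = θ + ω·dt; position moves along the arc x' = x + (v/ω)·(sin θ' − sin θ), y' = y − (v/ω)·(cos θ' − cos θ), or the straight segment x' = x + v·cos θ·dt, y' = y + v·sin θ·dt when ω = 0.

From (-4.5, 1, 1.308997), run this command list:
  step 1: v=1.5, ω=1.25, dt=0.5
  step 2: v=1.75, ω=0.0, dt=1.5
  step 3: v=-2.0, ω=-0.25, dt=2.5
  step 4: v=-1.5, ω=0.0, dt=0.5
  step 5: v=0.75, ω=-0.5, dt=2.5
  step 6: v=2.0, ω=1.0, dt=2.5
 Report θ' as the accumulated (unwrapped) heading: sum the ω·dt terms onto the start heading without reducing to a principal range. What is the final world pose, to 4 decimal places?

step 1: θ'=1.9340 (R=1.2000) → pose (-4.5374, 1.7369, 1.9340)
step 2: θ'=1.9340 (straight) → pose (-5.4700, 4.1907, 1.9340)
step 3: θ'=1.3090 (R=8.0000) → pose (-5.2207, -0.7220, 1.3090)
step 4: θ'=1.3090 (straight) → pose (-5.4148, -1.4465, 1.3090)
step 5: θ'=0.0590 (R=-1.5000) → pose (-4.0544, -0.3373, 0.0590)
step 6: θ'=2.5590 (R=2.0000) → pose (-3.0719, 3.3293, 2.5590)

(-3.0719, 3.3293, 2.5590)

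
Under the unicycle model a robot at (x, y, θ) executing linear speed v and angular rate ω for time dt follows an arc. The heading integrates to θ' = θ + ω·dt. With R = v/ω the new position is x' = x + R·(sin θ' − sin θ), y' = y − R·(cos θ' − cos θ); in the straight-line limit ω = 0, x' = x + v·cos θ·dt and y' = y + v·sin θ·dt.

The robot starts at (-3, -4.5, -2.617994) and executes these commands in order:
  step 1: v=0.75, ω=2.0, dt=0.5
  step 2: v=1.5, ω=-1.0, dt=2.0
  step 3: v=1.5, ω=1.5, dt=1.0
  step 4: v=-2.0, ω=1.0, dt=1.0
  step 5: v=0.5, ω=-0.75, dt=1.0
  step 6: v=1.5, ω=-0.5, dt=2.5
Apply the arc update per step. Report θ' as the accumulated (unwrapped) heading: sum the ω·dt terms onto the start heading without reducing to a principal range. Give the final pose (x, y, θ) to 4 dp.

(-9.3551, -7.1296, -3.1180)

step 1: θ'=-1.6180 (R=0.3750) → pose (-3.1871, -4.8071, -1.6180)
step 2: θ'=-3.6180 (R=-1.5000) → pose (-5.3733, -6.0693, -3.6180)
step 3: θ'=-2.1180 (R=1.0000) → pose (-6.6859, -6.4376, -2.1180)
step 4: θ'=-1.1180 (R=-2.0000) → pose (-6.5954, -4.5221, -1.1180)
step 5: θ'=-1.8680 (R=-0.6667) → pose (-6.5574, -5.0089, -1.8680)
step 6: θ'=-3.1180 (R=-3.0000) → pose (-9.3551, -7.1296, -3.1180)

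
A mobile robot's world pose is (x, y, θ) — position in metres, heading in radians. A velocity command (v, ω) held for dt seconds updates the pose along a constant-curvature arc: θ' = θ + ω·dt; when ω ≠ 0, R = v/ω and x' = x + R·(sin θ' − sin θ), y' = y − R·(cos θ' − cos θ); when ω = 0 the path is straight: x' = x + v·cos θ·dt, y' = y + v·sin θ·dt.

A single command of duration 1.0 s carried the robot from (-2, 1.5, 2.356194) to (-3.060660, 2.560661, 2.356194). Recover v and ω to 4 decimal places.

Δθ = 2.356194 − 2.356194 = 0.000000
ω = Δθ/dt = 0.000000/1.0 = 0.0000
ω = 0 → v = (Δx·cos θ + Δy·sin θ)/dt = 1.5000

v = 1.5000, ω = 0.0000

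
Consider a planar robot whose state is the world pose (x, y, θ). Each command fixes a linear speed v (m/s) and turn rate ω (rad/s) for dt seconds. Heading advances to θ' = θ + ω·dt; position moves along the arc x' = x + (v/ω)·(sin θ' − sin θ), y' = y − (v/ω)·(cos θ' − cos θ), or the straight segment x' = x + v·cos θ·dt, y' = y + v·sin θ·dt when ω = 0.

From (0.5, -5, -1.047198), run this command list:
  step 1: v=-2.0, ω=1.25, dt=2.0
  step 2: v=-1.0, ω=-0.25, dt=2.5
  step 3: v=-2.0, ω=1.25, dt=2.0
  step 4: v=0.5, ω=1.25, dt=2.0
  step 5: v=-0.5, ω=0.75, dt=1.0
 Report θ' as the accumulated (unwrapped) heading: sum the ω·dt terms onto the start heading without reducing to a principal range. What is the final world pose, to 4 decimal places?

(-2.6150, -11.2146, 6.5778)

step 1: θ'=1.4528 (R=-1.6000) → pose (-2.4745, -5.6116, 1.4528)
step 2: θ'=0.8278 (R=4.0000) → pose (-3.5009, -7.8467, 0.8278)
step 3: θ'=3.3278 (R=-1.6000) → pose (-2.0264, -10.5015, 3.3278)
step 4: θ'=5.8278 (R=0.4000) → pose (-2.1283, -11.2538, 5.8278)
step 5: θ'=6.5778 (R=-0.6667) → pose (-2.6150, -11.2146, 6.5778)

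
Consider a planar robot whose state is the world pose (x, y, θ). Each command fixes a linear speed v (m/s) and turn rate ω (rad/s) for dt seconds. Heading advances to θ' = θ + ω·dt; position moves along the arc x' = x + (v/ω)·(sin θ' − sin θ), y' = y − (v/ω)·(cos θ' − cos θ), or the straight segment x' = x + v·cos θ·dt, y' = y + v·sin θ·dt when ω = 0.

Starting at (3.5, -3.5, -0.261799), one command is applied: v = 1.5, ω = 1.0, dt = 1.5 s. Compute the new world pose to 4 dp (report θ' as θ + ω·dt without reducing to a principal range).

(5.3060, -2.5409, 1.2382)

θ' = -0.2618 + 1.0·1.5 = 1.2382
R = v/ω = 1.5/1.0 = 1.5000
x' = 3.5 + 1.5000·(sin 1.2382 − sin -0.2618) = 5.3060
y' = -3.5 − 1.5000·(cos 1.2382 − cos -0.2618) = -2.5409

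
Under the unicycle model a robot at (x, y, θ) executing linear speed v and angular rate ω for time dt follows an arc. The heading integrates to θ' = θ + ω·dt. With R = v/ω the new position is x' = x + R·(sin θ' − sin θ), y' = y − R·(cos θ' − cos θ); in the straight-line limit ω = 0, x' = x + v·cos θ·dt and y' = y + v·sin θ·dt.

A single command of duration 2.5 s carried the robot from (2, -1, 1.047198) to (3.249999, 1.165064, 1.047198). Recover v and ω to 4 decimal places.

Δθ = 1.047198 − 1.047198 = 0.000000
ω = Δθ/dt = 0.000000/2.5 = 0.0000
ω = 0 → v = (Δx·cos θ + Δy·sin θ)/dt = 1.0000

v = 1.0000, ω = 0.0000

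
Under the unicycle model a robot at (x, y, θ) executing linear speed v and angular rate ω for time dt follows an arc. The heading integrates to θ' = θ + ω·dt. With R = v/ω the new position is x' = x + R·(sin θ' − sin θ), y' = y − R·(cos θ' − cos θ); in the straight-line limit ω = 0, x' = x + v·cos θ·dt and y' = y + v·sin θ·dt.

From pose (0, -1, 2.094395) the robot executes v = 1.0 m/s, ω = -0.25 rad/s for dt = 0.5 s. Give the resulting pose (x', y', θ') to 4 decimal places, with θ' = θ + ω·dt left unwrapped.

θ' = 2.0944 + -0.25·0.5 = 1.9694
R = v/ω = 1.0/-0.25 = -4.0000
x' = 0 + -4.0000·(sin 1.9694 − sin 2.0944) = -0.2223
y' = -1 − -4.0000·(cos 1.9694 − cos 2.0944) = -0.5525

(-0.2223, -0.5525, 1.9694)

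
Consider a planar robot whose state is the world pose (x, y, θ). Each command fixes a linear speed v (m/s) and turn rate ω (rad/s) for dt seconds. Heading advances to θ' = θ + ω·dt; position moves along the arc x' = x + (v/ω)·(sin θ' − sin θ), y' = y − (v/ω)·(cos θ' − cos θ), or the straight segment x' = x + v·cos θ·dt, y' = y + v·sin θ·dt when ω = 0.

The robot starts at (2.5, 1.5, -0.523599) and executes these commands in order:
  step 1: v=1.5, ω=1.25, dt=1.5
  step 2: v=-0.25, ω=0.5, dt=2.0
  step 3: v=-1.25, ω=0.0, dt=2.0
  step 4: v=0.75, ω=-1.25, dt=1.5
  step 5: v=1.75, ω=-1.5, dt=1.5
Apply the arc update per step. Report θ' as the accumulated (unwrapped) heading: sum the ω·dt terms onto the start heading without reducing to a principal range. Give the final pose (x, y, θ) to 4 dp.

(7.9922, -0.2752, -1.7736)

step 1: θ'=1.3514 (R=1.2000) → pose (4.2712, 2.2781, 1.3514)
step 2: θ'=2.3514 (R=-0.5000) → pose (4.4040, 1.8174, 2.3514)
step 3: θ'=2.3514 (straight) → pose (6.1633, 0.0412, 2.3514)
step 4: θ'=0.4764 (R=-0.6000) → pose (6.3144, 0.9966, 0.4764)
step 5: θ'=-1.7736 (R=-1.1667) → pose (7.9922, -0.2752, -1.7736)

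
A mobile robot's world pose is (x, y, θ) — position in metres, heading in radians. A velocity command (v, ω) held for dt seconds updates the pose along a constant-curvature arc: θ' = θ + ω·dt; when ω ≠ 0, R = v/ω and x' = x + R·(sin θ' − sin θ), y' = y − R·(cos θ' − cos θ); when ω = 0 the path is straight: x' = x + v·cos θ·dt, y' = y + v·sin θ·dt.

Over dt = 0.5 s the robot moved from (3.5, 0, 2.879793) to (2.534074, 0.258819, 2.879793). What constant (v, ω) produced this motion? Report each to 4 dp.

Δθ = 2.879793 − 2.879793 = 0.000000
ω = Δθ/dt = 0.000000/0.5 = 0.0000
ω = 0 → v = (Δx·cos θ + Δy·sin θ)/dt = 2.0000

v = 2.0000, ω = 0.0000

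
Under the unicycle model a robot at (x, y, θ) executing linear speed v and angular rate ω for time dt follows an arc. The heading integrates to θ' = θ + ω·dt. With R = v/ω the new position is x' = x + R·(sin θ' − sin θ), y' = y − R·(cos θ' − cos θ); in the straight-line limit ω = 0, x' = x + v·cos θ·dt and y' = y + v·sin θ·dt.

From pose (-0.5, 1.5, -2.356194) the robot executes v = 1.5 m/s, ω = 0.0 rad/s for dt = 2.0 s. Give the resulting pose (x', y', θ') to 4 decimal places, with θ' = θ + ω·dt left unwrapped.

θ' = -2.3562 + 0.0·2.0 = -2.3562
ω = 0 → straight: x' = -0.5 + 1.5·cos(-2.3562)·2.0 = -2.6213
y' = 1.5 + 1.5·sin(-2.3562)·2.0 = -0.6213

(-2.6213, -0.6213, -2.3562)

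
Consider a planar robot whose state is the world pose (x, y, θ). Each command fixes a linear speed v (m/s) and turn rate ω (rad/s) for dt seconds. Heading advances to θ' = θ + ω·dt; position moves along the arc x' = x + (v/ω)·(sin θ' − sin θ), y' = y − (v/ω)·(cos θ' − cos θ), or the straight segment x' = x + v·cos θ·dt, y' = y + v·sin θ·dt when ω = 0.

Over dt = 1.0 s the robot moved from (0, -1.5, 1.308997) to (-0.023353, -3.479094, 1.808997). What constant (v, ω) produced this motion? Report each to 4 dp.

Δθ = 1.808997 − 1.308997 = 0.500000
ω = Δθ/dt = 0.500000/1.0 = 0.5000
R = −Δy/(cos θ' − cos θ) = -4.0000
v = R·ω = -4.0000·0.5000 = -2.0000

v = -2.0000, ω = 0.5000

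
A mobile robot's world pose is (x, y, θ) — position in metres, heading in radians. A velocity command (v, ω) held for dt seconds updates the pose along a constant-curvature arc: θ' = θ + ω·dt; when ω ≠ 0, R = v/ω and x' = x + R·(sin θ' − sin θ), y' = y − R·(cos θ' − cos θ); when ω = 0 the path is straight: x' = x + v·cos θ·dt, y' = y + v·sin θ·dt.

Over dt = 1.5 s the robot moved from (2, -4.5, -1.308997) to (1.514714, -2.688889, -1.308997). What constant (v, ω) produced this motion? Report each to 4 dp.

Δθ = -1.308997 − -1.308997 = 0.000000
ω = Δθ/dt = 0.000000/1.5 = 0.0000
ω = 0 → v = (Δx·cos θ + Δy·sin θ)/dt = -1.2500

v = -1.2500, ω = 0.0000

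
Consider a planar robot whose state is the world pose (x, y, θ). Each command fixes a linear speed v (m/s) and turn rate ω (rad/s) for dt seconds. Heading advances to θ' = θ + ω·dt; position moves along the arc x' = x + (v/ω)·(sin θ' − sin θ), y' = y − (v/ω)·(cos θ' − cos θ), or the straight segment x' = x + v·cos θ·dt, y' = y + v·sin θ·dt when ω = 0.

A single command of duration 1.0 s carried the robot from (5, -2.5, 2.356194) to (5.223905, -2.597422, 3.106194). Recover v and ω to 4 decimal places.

Δθ = 3.106194 − 2.356194 = 0.750000
ω = Δθ/dt = 0.750000/1.0 = 0.7500
R = Δx/(sin θ' − sin θ) = -0.3333
v = R·ω = -0.3333·0.7500 = -0.2500

v = -0.2500, ω = 0.7500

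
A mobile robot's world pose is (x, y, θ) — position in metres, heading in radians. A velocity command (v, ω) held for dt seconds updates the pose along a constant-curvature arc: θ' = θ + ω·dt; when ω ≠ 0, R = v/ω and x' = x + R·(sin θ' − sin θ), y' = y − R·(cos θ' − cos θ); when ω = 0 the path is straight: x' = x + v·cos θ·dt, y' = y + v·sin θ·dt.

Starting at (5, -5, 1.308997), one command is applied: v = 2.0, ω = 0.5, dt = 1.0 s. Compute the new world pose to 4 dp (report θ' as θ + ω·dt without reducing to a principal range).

θ' = 1.3090 + 0.5·1.0 = 1.8090
R = v/ω = 2.0/0.5 = 4.0000
x' = 5 + 4.0000·(sin 1.8090 − sin 1.3090) = 5.0234
y' = -5 − 4.0000·(cos 1.8090 − cos 1.3090) = -3.0209

(5.0234, -3.0209, 1.8090)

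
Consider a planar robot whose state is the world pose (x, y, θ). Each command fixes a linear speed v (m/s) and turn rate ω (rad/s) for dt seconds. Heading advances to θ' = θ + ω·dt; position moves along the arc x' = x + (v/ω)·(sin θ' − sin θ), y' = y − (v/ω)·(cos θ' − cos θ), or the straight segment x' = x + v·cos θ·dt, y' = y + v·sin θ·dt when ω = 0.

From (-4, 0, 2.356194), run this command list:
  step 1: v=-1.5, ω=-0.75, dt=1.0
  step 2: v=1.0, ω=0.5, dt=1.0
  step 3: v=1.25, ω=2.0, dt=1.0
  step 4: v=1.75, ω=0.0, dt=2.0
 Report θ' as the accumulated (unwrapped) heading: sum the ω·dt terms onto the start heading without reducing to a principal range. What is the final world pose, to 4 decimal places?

step 1: θ'=1.6062 (R=2.0000) → pose (-3.4155, -1.3434, 1.6062)
step 2: θ'=2.1062 (R=2.0000) → pose (-3.6941, -0.3938, 2.1062)
step 3: θ'=4.1062 (R=0.6250) → pose (-4.7453, -0.3566, 4.1062)
step 4: θ'=4.1062 (straight) → pose (-6.7394, -3.2330, 4.1062)

(-6.7394, -3.2330, 4.1062)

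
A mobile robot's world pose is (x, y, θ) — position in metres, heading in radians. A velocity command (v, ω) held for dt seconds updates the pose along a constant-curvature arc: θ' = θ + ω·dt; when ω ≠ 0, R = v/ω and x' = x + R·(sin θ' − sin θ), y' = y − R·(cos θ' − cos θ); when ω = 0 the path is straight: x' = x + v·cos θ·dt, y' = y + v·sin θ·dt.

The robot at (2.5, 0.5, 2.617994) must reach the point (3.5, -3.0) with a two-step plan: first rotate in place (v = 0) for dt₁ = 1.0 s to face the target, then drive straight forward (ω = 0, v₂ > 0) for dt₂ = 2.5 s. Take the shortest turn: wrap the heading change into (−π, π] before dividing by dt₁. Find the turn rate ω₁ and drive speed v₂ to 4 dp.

heading to target = atan2(-3−0.5, 3.5−2.5) = -1.2925
Δθ = wrap(-1.2925 − 2.6180) = 2.3727; ω₁ = Δθ/dt₁ = 2.3727
distance = √((3.5−2.5)² + (-3−0.5)²) = 3.6401; v₂ = distance/dt₂ = 1.4560

ω₁ = 2.3727, v₂ = 1.4560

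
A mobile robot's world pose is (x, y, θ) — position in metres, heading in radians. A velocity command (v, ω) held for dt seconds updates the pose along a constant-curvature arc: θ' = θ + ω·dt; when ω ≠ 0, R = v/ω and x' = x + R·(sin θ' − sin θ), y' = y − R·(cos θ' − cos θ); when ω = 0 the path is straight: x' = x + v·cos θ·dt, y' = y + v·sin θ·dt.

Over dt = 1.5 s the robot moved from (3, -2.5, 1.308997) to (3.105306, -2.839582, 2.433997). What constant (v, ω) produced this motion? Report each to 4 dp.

Δθ = 2.433997 − 1.308997 = 1.125000
ω = Δθ/dt = 1.125000/1.5 = 0.7500
R = −Δy/(cos θ' − cos θ) = -0.3333
v = R·ω = -0.3333·0.7500 = -0.2500

v = -0.2500, ω = 0.7500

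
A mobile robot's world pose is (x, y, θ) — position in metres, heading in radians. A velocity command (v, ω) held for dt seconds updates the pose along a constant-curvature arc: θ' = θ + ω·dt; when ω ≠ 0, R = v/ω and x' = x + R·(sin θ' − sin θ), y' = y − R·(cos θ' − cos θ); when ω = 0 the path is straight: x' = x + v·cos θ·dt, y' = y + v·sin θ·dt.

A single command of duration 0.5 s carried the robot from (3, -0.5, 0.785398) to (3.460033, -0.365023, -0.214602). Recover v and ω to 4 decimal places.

v = 1.0000, ω = -2.0000

Δθ = -0.214602 − 0.785398 = -1.000000
ω = Δθ/dt = -1.000000/0.5 = -2.0000
R = Δx/(sin θ' − sin θ) = -0.5000
v = R·ω = -0.5000·-2.0000 = 1.0000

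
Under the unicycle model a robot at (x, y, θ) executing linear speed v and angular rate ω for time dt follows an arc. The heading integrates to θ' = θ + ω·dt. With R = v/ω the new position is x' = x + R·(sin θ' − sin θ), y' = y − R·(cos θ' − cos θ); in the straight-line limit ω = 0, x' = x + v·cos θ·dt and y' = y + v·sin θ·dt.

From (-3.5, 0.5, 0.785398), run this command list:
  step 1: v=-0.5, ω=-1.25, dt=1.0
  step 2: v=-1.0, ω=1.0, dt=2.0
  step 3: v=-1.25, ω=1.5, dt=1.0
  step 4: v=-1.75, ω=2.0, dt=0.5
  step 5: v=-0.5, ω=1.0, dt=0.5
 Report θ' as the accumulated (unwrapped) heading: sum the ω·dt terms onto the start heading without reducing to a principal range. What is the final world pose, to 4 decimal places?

step 1: θ'=-0.4646 (R=0.4000) → pose (-3.9621, 0.4252, -0.4646)
step 2: θ'=1.5354 (R=-1.0000) → pose (-5.4095, -0.4334, 1.5354)
step 3: θ'=3.0354 (R=-0.8333) → pose (-4.6650, -1.2915, 3.0354)
step 4: θ'=4.0354 (R=-0.8750) → pose (-3.8903, -0.9696, 4.0354)
step 5: θ'=4.5354 (R=-0.5000) → pose (-3.7878, -0.7444, 4.5354)

(-3.7878, -0.7444, 4.5354)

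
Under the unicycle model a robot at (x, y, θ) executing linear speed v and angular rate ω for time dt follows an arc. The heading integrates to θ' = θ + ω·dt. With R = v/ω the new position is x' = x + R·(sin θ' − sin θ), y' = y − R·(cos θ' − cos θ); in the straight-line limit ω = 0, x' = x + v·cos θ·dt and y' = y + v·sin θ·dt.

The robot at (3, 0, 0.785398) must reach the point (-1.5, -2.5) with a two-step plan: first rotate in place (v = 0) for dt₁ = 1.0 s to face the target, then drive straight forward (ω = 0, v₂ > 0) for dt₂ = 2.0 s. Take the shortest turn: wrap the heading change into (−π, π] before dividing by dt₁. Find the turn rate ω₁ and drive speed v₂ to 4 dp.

heading to target = atan2(-2.5−0, -1.5−3) = -2.6345
Δθ = wrap(-2.6345 − 0.7854) = 2.8633; ω₁ = Δθ/dt₁ = 2.8633
distance = √((-1.5−3)² + (-2.5−0)²) = 5.1478; v₂ = distance/dt₂ = 2.5739

ω₁ = 2.8633, v₂ = 2.5739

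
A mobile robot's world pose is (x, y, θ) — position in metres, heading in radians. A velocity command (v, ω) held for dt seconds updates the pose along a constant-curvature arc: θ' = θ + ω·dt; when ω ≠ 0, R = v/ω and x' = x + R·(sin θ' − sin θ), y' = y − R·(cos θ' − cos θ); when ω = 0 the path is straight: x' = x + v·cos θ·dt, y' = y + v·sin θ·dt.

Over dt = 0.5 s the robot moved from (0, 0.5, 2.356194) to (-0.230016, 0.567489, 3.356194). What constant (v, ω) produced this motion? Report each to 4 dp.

v = 0.5000, ω = 2.0000

Δθ = 3.356194 − 2.356194 = 1.000000
ω = Δθ/dt = 1.000000/0.5 = 2.0000
R = Δx/(sin θ' − sin θ) = 0.2500
v = R·ω = 0.2500·2.0000 = 0.5000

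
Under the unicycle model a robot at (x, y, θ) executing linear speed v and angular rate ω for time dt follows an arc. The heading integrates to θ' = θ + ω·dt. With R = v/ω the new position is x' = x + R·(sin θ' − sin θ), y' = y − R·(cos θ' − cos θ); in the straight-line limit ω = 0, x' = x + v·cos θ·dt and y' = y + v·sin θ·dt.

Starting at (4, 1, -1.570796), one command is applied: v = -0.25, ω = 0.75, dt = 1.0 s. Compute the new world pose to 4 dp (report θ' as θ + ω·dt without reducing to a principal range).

(3.9106, 1.2272, -0.8208)

θ' = -1.5708 + 0.75·1.0 = -0.8208
R = v/ω = -0.25/0.75 = -0.3333
x' = 4 + -0.3333·(sin -0.8208 − sin -1.5708) = 3.9106
y' = 1 − -0.3333·(cos -0.8208 − cos -1.5708) = 1.2272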